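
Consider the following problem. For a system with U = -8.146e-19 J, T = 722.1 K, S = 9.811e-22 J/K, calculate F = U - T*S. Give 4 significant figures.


Step 1: T*S = 722.1 * 9.811e-22 = 7.085e-19 J
Step 2: F = U - T*S = -8.146e-19 - 7.085e-19
Step 3: F = -1.523e-18 J

-1.523e-18


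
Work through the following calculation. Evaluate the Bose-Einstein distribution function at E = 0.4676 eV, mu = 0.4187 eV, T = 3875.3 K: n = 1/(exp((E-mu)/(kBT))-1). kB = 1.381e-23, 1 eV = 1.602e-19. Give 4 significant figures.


Step 1: (E - mu) = 0.0489 eV
Step 2: x = (E-mu)*eV/(kB*T) = 0.0489*1.602e-19/(1.381e-23*3875.3) = 0.1464
Step 3: exp(x) = 1.158
Step 4: n = 1/(exp(x)-1) = 6.344

6.344


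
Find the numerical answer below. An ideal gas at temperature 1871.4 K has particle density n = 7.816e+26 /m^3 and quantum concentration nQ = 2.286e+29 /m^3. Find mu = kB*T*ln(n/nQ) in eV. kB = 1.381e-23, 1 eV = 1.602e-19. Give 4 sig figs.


Step 1: n/nQ = 7.816e+26/2.286e+29 = 0.003419
Step 2: ln(n/nQ) = -5.678
Step 3: mu = kB*T*ln(n/nQ) = 2.584e-20*-5.678 = -1.468e-19 J
Step 4: Convert to eV: -1.468e-19/1.602e-19 = -0.9161 eV

-0.9161


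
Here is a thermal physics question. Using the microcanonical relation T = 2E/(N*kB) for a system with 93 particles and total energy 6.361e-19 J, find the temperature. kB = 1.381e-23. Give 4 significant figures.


Step 1: Numerator = 2*E = 2*6.361e-19 = 1.272e-18 J
Step 2: Denominator = N*kB = 93*1.381e-23 = 1.284e-21
Step 3: T = 1.272e-18 / 1.284e-21 = 990.6 K

990.6


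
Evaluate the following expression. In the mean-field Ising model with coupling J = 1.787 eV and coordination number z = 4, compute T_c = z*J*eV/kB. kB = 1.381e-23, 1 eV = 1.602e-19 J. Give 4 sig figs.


Step 1: z*J = 4*1.787 = 7.148 eV
Step 2: Convert to Joules: 7.148*1.602e-19 = 1.145e-18 J
Step 3: T_c = 1.145e-18 / 1.381e-23 = 8.292e+04 K

8.292e+04


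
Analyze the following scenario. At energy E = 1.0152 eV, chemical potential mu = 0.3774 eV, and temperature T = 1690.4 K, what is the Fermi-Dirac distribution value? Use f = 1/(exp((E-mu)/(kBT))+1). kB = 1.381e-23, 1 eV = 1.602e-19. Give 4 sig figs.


Step 1: (E - mu) = 1.0152 - 0.3774 = 0.6378 eV
Step 2: Convert: (E-mu)*eV = 1.022e-19 J
Step 3: x = (E-mu)*eV/(kB*T) = 4.377
Step 4: f = 1/(exp(4.377)+1) = 0.01241

0.01241


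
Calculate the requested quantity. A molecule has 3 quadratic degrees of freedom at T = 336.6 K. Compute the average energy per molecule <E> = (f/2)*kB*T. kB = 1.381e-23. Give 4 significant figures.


Step 1: f/2 = 3/2 = 1.5
Step 2: kB*T = 1.381e-23 * 336.6 = 4.648e-21
Step 3: <E> = 1.5 * 4.648e-21 = 6.973e-21 J

6.973e-21


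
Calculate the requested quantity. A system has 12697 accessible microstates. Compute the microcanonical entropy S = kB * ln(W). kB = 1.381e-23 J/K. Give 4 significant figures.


Step 1: ln(W) = ln(12697) = 9.449
Step 2: S = kB * ln(W) = 1.381e-23 * 9.449
Step 3: S = 1.305e-22 J/K

1.305e-22


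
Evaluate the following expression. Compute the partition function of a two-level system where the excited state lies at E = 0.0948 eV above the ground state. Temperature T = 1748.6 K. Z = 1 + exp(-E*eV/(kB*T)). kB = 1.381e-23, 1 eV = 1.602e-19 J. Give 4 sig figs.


Step 1: Compute beta*E = E*eV/(kB*T) = 0.0948*1.602e-19/(1.381e-23*1748.6) = 0.6289
Step 2: exp(-beta*E) = exp(-0.6289) = 0.5332
Step 3: Z = 1 + 0.5332 = 1.533

1.533


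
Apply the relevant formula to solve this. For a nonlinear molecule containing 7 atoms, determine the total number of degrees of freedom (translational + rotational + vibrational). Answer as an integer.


Step 1: Translational DOF = 3
Step 2: Rotational DOF (nonlinear) = 3
Step 3: Vibrational DOF = 3*7 - 6 = 15
Step 4: Total = 3 + 3 + 15 = 21

21


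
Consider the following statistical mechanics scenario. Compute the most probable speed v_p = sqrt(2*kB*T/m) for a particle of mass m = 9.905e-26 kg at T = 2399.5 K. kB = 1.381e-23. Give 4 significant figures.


Step 1: Numerator = 2*kB*T = 2*1.381e-23*2399.5 = 6.627e-20
Step 2: Ratio = 6.627e-20 / 9.905e-26 = 6.691e+05
Step 3: v_p = sqrt(6.691e+05) = 818 m/s

818


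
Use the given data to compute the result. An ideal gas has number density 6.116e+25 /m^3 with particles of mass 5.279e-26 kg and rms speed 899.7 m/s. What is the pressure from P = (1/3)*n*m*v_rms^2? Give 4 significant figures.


Step 1: v_rms^2 = 899.7^2 = 8.095e+05
Step 2: n*m = 6.116e+25*5.279e-26 = 3.229
Step 3: P = (1/3)*3.229*8.095e+05 = 8.712e+05 Pa

8.712e+05


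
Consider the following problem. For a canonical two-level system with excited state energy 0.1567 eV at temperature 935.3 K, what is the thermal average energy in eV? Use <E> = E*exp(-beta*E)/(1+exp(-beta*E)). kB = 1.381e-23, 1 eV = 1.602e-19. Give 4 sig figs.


Step 1: beta*E = 0.1567*1.602e-19/(1.381e-23*935.3) = 1.944
Step 2: exp(-beta*E) = 0.1432
Step 3: <E> = 0.1567*0.1432/(1+0.1432) = 0.01963 eV

0.01963


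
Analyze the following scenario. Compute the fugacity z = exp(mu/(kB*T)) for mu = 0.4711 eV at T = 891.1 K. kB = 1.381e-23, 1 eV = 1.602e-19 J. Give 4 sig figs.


Step 1: Convert mu to Joules: 0.4711*1.602e-19 = 7.547e-20 J
Step 2: kB*T = 1.381e-23*891.1 = 1.231e-20 J
Step 3: mu/(kB*T) = 6.133
Step 4: z = exp(6.133) = 460.7

460.7


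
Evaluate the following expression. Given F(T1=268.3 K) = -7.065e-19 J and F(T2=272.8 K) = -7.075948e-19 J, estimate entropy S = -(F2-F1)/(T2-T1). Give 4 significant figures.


Step 1: dF = F2 - F1 = -7.075948e-19 - (-7.065e-19) = -1.0948e-21 J
Step 2: dT = T2 - T1 = 272.8 - 268.3 = 4.5 K
Step 3: S = -dF/dT = -(-1.0948e-21)/4.5 = 2.433e-22 J/K

2.433e-22


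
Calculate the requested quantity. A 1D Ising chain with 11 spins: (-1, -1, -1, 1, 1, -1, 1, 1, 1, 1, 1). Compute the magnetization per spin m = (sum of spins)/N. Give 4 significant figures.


Step 1: Count up spins (+1): 7, down spins (-1): 4
Step 2: Total magnetization M = 7 - 4 = 3
Step 3: m = M/N = 3/11 = 0.2727

0.2727


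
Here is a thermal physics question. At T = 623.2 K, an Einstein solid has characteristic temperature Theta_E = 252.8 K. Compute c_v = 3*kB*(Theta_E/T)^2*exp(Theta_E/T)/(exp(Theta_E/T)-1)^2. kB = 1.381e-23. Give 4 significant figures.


Step 1: x = Theta_E/T = 252.8/623.2 = 0.4056
Step 2: x^2 = 0.1646
Step 3: exp(x) = 1.5
Step 4: c_v = 3*1.381e-23*0.1646*1.5/(1.5-1)^2 = 4.087e-23

4.087e-23


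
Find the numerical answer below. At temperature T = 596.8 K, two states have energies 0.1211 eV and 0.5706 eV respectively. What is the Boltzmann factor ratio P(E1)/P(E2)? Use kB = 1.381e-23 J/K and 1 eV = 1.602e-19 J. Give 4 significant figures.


Step 1: Compute energy difference dE = E1 - E2 = 0.1211 - 0.5706 = -0.4495 eV
Step 2: Convert to Joules: dE_J = -0.4495 * 1.602e-19 = -7.201e-20 J
Step 3: Compute exponent = -dE_J / (kB * T) = -(-7.201e-20) / (1.381e-23 * 596.8) = 8.737
Step 4: P(E1)/P(E2) = exp(8.737) = 6230

6230


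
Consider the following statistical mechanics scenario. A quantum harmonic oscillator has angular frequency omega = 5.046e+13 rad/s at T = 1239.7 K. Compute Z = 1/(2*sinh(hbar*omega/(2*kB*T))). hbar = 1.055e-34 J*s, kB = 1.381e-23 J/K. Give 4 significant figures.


Step 1: Compute x = hbar*omega/(kB*T) = 1.055e-34*5.046e+13/(1.381e-23*1239.7) = 0.3109
Step 2: x/2 = 0.1555
Step 3: sinh(x/2) = 0.1561
Step 4: Z = 1/(2*0.1561) = 3.203

3.203


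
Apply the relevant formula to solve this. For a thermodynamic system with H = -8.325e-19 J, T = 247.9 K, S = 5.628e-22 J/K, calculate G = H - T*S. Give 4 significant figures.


Step 1: T*S = 247.9 * 5.628e-22 = 1.395e-19 J
Step 2: G = H - T*S = -8.325e-19 - 1.395e-19
Step 3: G = -9.72e-19 J

-9.72e-19


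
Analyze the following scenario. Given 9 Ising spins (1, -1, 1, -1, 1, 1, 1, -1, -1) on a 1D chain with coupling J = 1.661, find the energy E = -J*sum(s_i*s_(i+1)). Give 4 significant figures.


Step 1: Nearest-neighbor products: -1, -1, -1, -1, 1, 1, -1, 1
Step 2: Sum of products = -2
Step 3: E = -1.661 * -2 = 3.322

3.322


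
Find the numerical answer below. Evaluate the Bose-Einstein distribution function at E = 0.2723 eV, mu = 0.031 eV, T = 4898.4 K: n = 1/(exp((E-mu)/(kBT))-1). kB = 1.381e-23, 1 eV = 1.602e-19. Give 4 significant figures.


Step 1: (E - mu) = 0.2413 eV
Step 2: x = (E-mu)*eV/(kB*T) = 0.2413*1.602e-19/(1.381e-23*4898.4) = 0.5714
Step 3: exp(x) = 1.771
Step 4: n = 1/(exp(x)-1) = 1.297

1.297


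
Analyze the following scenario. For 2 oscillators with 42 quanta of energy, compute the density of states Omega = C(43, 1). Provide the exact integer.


Step 1: Use binomial coefficient C(43, 1)
Step 2: Numerator = 43! / 42!
Step 3: Denominator = 1!
Step 4: Omega = 43

43


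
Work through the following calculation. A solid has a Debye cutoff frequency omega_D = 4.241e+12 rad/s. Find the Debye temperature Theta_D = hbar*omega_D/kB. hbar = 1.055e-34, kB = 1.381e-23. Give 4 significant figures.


Step 1: hbar*omega_D = 1.055e-34 * 4.241e+12 = 4.474e-22 J
Step 2: Theta_D = 4.474e-22 / 1.381e-23
Step 3: Theta_D = 32.4 K

32.4


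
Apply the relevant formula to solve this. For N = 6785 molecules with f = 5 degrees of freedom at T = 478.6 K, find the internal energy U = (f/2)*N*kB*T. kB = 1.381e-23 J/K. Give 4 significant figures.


Step 1: f/2 = 5/2 = 2.5
Step 2: N*kB*T = 6785*1.381e-23*478.6 = 4.485e-17
Step 3: U = 2.5 * 4.485e-17 = 1.121e-16 J

1.121e-16


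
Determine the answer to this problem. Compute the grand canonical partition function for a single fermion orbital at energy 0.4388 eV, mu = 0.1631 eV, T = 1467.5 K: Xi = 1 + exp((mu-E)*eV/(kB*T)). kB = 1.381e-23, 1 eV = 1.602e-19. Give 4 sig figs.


Step 1: (mu - E) = 0.1631 - 0.4388 = -0.2757 eV
Step 2: x = (mu-E)*eV/(kB*T) = -0.2757*1.602e-19/(1.381e-23*1467.5) = -2.179
Step 3: exp(x) = 0.1131
Step 4: Xi = 1 + 0.1131 = 1.113

1.113


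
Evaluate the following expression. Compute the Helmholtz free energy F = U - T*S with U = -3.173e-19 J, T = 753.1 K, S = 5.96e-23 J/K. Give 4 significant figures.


Step 1: T*S = 753.1 * 5.96e-23 = 4.488e-20 J
Step 2: F = U - T*S = -3.173e-19 - 4.488e-20
Step 3: F = -3.622e-19 J

-3.622e-19


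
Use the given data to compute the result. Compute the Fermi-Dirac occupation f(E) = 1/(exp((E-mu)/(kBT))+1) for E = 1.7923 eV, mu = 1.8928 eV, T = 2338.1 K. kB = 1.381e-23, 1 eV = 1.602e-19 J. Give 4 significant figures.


Step 1: (E - mu) = 1.7923 - 1.8928 = -0.1005 eV
Step 2: Convert: (E-mu)*eV = -1.61e-20 J
Step 3: x = (E-mu)*eV/(kB*T) = -0.4986
Step 4: f = 1/(exp(-0.4986)+1) = 0.6221

0.6221


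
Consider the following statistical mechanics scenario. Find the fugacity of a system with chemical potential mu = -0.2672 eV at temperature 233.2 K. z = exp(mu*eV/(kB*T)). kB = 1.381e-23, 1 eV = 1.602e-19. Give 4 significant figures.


Step 1: Convert mu to Joules: -0.2672*1.602e-19 = -4.281e-20 J
Step 2: kB*T = 1.381e-23*233.2 = 3.22e-21 J
Step 3: mu/(kB*T) = -13.29
Step 4: z = exp(-13.29) = 1.689e-06

1.689e-06


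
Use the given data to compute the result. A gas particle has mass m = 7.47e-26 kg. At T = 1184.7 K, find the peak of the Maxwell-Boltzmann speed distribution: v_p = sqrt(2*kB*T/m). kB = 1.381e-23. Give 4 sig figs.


Step 1: Numerator = 2*kB*T = 2*1.381e-23*1184.7 = 3.272e-20
Step 2: Ratio = 3.272e-20 / 7.47e-26 = 4.38e+05
Step 3: v_p = sqrt(4.38e+05) = 661.8 m/s

661.8


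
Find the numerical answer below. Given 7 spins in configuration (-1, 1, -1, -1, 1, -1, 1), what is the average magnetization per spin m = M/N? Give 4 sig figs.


Step 1: Count up spins (+1): 3, down spins (-1): 4
Step 2: Total magnetization M = 3 - 4 = -1
Step 3: m = M/N = -1/7 = -0.1429

-0.1429


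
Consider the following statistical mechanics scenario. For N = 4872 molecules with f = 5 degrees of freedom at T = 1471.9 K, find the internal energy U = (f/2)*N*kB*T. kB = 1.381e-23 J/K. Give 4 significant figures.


Step 1: f/2 = 5/2 = 2.5
Step 2: N*kB*T = 4872*1.381e-23*1471.9 = 9.903e-17
Step 3: U = 2.5 * 9.903e-17 = 2.476e-16 J

2.476e-16


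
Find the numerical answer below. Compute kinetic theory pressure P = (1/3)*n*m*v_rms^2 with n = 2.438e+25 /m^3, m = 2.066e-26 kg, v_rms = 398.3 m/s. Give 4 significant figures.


Step 1: v_rms^2 = 398.3^2 = 1.586e+05
Step 2: n*m = 2.438e+25*2.066e-26 = 0.5037
Step 3: P = (1/3)*0.5037*1.586e+05 = 2.664e+04 Pa

2.664e+04


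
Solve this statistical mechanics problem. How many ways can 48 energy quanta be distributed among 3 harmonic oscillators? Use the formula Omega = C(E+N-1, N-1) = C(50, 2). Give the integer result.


Step 1: Use binomial coefficient C(50, 2)
Step 2: Numerator = 50! / 48!
Step 3: Denominator = 2!
Step 4: Omega = 1225

1225


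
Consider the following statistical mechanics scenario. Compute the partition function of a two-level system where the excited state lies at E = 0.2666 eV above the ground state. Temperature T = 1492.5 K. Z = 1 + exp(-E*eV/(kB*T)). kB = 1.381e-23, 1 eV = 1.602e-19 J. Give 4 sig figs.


Step 1: Compute beta*E = E*eV/(kB*T) = 0.2666*1.602e-19/(1.381e-23*1492.5) = 2.072
Step 2: exp(-beta*E) = exp(-2.072) = 0.1259
Step 3: Z = 1 + 0.1259 = 1.126

1.126


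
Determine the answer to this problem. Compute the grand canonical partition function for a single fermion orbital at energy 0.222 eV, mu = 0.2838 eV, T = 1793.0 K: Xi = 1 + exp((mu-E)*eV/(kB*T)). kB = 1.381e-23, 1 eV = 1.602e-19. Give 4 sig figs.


Step 1: (mu - E) = 0.2838 - 0.222 = 0.0618 eV
Step 2: x = (mu-E)*eV/(kB*T) = 0.0618*1.602e-19/(1.381e-23*1793.0) = 0.3998
Step 3: exp(x) = 1.492
Step 4: Xi = 1 + 1.492 = 2.492

2.492


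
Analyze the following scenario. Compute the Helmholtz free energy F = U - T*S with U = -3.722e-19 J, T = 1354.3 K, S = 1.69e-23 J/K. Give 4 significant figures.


Step 1: T*S = 1354.3 * 1.69e-23 = 2.289e-20 J
Step 2: F = U - T*S = -3.722e-19 - 2.289e-20
Step 3: F = -3.951e-19 J

-3.951e-19


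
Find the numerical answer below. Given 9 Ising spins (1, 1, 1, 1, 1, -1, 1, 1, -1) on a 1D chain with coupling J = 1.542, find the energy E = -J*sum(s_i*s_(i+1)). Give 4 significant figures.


Step 1: Nearest-neighbor products: 1, 1, 1, 1, -1, -1, 1, -1
Step 2: Sum of products = 2
Step 3: E = -1.542 * 2 = -3.084

-3.084


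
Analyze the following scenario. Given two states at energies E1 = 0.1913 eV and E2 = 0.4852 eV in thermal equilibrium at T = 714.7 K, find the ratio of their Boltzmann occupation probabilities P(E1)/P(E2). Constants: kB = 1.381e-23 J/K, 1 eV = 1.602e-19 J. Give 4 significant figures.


Step 1: Compute energy difference dE = E1 - E2 = 0.1913 - 0.4852 = -0.2939 eV
Step 2: Convert to Joules: dE_J = -0.2939 * 1.602e-19 = -4.708e-20 J
Step 3: Compute exponent = -dE_J / (kB * T) = -(-4.708e-20) / (1.381e-23 * 714.7) = 4.77
Step 4: P(E1)/P(E2) = exp(4.77) = 118

118


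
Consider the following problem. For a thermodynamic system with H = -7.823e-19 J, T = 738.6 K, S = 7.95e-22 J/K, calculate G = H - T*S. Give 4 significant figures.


Step 1: T*S = 738.6 * 7.95e-22 = 5.872e-19 J
Step 2: G = H - T*S = -7.823e-19 - 5.872e-19
Step 3: G = -1.369e-18 J

-1.369e-18


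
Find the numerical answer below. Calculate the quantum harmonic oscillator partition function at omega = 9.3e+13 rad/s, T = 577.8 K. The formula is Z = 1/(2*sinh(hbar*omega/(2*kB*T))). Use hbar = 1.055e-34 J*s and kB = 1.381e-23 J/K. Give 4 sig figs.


Step 1: Compute x = hbar*omega/(kB*T) = 1.055e-34*9.3e+13/(1.381e-23*577.8) = 1.23
Step 2: x/2 = 0.6148
Step 3: sinh(x/2) = 0.6543
Step 4: Z = 1/(2*0.6543) = 0.7642

0.7642


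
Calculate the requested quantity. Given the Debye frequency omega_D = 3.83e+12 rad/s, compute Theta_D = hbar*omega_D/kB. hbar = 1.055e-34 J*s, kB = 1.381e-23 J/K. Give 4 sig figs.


Step 1: hbar*omega_D = 1.055e-34 * 3.83e+12 = 4.041e-22 J
Step 2: Theta_D = 4.041e-22 / 1.381e-23
Step 3: Theta_D = 29.26 K

29.26


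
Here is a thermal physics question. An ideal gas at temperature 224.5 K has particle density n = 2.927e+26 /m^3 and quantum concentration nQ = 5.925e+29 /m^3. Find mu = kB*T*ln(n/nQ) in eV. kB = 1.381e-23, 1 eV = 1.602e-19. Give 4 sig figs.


Step 1: n/nQ = 2.927e+26/5.925e+29 = 0.000494
Step 2: ln(n/nQ) = -7.613
Step 3: mu = kB*T*ln(n/nQ) = 3.1e-21*-7.613 = -2.36e-20 J
Step 4: Convert to eV: -2.36e-20/1.602e-19 = -0.1473 eV

-0.1473


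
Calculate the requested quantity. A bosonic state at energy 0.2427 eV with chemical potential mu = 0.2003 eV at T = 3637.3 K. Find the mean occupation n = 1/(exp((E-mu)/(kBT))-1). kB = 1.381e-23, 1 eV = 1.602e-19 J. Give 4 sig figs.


Step 1: (E - mu) = 0.0424 eV
Step 2: x = (E-mu)*eV/(kB*T) = 0.0424*1.602e-19/(1.381e-23*3637.3) = 0.1352
Step 3: exp(x) = 1.145
Step 4: n = 1/(exp(x)-1) = 6.906

6.906


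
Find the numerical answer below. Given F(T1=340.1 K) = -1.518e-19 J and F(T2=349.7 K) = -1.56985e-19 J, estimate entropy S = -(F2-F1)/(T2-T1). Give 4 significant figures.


Step 1: dF = F2 - F1 = -1.56985e-19 - (-1.518e-19) = -5.185e-21 J
Step 2: dT = T2 - T1 = 349.7 - 340.1 = 9.6 K
Step 3: S = -dF/dT = -(-5.185e-21)/9.6 = 5.401e-22 J/K

5.401e-22


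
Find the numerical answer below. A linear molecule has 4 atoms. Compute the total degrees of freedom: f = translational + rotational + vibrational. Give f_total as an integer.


Step 1: Translational DOF = 3
Step 2: Rotational DOF (linear) = 2
Step 3: Vibrational DOF = 3*4 - 5 = 7
Step 4: Total = 3 + 2 + 7 = 12

12


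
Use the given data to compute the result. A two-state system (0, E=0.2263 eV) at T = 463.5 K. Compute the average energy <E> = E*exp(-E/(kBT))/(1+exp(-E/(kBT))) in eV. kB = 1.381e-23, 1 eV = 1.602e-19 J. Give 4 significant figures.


Step 1: beta*E = 0.2263*1.602e-19/(1.381e-23*463.5) = 5.664
Step 2: exp(-beta*E) = 0.00347
Step 3: <E> = 0.2263*0.00347/(1+0.00347) = 0.0007824 eV

0.0007824


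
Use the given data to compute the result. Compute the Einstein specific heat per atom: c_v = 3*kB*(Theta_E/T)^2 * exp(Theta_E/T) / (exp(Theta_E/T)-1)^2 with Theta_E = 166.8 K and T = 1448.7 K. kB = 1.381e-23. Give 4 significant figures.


Step 1: x = Theta_E/T = 166.8/1448.7 = 0.1151
Step 2: x^2 = 0.01326
Step 3: exp(x) = 1.122
Step 4: c_v = 3*1.381e-23*0.01326*1.122/(1.122-1)^2 = 4.138e-23

4.138e-23


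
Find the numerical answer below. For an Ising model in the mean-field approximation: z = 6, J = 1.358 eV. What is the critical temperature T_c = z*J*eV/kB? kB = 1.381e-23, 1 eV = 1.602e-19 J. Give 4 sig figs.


Step 1: z*J = 6*1.358 = 8.148 eV
Step 2: Convert to Joules: 8.148*1.602e-19 = 1.305e-18 J
Step 3: T_c = 1.305e-18 / 1.381e-23 = 9.452e+04 K

9.452e+04


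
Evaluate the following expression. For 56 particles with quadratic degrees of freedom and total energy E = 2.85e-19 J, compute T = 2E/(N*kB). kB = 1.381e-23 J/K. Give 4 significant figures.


Step 1: Numerator = 2*E = 2*2.85e-19 = 5.7e-19 J
Step 2: Denominator = N*kB = 56*1.381e-23 = 7.734e-22
Step 3: T = 5.7e-19 / 7.734e-22 = 737 K

737


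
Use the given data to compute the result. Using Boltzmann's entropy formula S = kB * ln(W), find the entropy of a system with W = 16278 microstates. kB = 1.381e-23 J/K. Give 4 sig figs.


Step 1: ln(W) = ln(16278) = 9.698
Step 2: S = kB * ln(W) = 1.381e-23 * 9.698
Step 3: S = 1.339e-22 J/K

1.339e-22


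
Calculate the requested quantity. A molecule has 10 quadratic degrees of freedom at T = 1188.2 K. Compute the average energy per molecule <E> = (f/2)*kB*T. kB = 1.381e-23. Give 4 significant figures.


Step 1: f/2 = 10/2 = 5
Step 2: kB*T = 1.381e-23 * 1188.2 = 1.641e-20
Step 3: <E> = 5 * 1.641e-20 = 8.205e-20 J

8.205e-20


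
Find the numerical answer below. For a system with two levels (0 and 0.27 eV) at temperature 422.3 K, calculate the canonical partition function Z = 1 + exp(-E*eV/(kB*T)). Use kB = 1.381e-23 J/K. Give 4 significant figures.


Step 1: Compute beta*E = E*eV/(kB*T) = 0.27*1.602e-19/(1.381e-23*422.3) = 7.417
Step 2: exp(-beta*E) = exp(-7.417) = 0.0006011
Step 3: Z = 1 + 0.0006011 = 1.001

1.001


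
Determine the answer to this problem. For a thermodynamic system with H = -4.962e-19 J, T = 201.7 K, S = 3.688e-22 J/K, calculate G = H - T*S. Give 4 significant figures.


Step 1: T*S = 201.7 * 3.688e-22 = 7.439e-20 J
Step 2: G = H - T*S = -4.962e-19 - 7.439e-20
Step 3: G = -5.706e-19 J

-5.706e-19


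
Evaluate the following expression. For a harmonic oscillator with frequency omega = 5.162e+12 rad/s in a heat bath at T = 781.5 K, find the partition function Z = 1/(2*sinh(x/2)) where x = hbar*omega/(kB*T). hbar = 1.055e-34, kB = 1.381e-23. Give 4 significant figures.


Step 1: Compute x = hbar*omega/(kB*T) = 1.055e-34*5.162e+12/(1.381e-23*781.5) = 0.05046
Step 2: x/2 = 0.02523
Step 3: sinh(x/2) = 0.02523
Step 4: Z = 1/(2*0.02523) = 19.82

19.82


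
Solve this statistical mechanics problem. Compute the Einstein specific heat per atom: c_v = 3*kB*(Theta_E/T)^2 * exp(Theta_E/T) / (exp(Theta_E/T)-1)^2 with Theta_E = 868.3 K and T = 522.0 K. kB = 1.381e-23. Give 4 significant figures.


Step 1: x = Theta_E/T = 868.3/522.0 = 1.663
Step 2: x^2 = 2.767
Step 3: exp(x) = 5.277
Step 4: c_v = 3*1.381e-23*2.767*5.277/(5.277-1)^2 = 3.307e-23

3.307e-23


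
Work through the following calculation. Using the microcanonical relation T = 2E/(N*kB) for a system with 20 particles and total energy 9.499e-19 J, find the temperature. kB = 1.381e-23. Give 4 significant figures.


Step 1: Numerator = 2*E = 2*9.499e-19 = 1.9e-18 J
Step 2: Denominator = N*kB = 20*1.381e-23 = 2.762e-22
Step 3: T = 1.9e-18 / 2.762e-22 = 6878 K

6878


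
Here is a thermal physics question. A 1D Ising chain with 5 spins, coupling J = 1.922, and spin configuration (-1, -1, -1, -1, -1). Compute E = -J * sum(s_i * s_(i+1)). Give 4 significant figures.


Step 1: Nearest-neighbor products: 1, 1, 1, 1
Step 2: Sum of products = 4
Step 3: E = -1.922 * 4 = -7.688

-7.688


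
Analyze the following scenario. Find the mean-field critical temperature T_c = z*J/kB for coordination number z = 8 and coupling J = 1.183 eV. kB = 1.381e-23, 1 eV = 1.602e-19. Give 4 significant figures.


Step 1: z*J = 8*1.183 = 9.464 eV
Step 2: Convert to Joules: 9.464*1.602e-19 = 1.516e-18 J
Step 3: T_c = 1.516e-18 / 1.381e-23 = 1.098e+05 K

1.098e+05


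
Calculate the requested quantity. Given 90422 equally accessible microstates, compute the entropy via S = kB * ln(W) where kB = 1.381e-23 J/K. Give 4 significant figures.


Step 1: ln(W) = ln(90422) = 11.41
Step 2: S = kB * ln(W) = 1.381e-23 * 11.41
Step 3: S = 1.576e-22 J/K

1.576e-22


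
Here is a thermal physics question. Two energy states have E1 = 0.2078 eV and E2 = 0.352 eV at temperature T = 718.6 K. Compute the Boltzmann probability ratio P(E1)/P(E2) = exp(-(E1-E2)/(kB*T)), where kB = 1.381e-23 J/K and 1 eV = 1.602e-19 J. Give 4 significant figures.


Step 1: Compute energy difference dE = E1 - E2 = 0.2078 - 0.352 = -0.1442 eV
Step 2: Convert to Joules: dE_J = -0.1442 * 1.602e-19 = -2.31e-20 J
Step 3: Compute exponent = -dE_J / (kB * T) = -(-2.31e-20) / (1.381e-23 * 718.6) = 2.328
Step 4: P(E1)/P(E2) = exp(2.328) = 10.26

10.26


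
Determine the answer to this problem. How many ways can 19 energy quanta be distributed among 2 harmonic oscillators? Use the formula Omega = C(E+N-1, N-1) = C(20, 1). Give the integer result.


Step 1: Use binomial coefficient C(20, 1)
Step 2: Numerator = 20! / 19!
Step 3: Denominator = 1!
Step 4: Omega = 20

20


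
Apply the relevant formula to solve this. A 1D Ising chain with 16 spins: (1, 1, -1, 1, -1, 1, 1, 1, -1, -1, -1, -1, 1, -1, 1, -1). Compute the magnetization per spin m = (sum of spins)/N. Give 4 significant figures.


Step 1: Count up spins (+1): 8, down spins (-1): 8
Step 2: Total magnetization M = 8 - 8 = 0
Step 3: m = M/N = 0/16 = 0

0


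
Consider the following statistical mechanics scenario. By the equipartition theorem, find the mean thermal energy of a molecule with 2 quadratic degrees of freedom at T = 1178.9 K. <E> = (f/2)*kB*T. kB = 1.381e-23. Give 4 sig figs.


Step 1: f/2 = 2/2 = 1
Step 2: kB*T = 1.381e-23 * 1178.9 = 1.628e-20
Step 3: <E> = 1 * 1.628e-20 = 1.628e-20 J

1.628e-20


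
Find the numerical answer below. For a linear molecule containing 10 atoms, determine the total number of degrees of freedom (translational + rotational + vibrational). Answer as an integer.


Step 1: Translational DOF = 3
Step 2: Rotational DOF (linear) = 2
Step 3: Vibrational DOF = 3*10 - 5 = 25
Step 4: Total = 3 + 2 + 25 = 30

30


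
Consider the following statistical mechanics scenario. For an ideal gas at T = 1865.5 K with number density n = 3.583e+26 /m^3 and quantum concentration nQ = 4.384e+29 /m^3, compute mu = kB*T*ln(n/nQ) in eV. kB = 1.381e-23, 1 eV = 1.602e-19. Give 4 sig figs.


Step 1: n/nQ = 3.583e+26/4.384e+29 = 0.0008173
Step 2: ln(n/nQ) = -7.11
Step 3: mu = kB*T*ln(n/nQ) = 2.576e-20*-7.11 = -1.832e-19 J
Step 4: Convert to eV: -1.832e-19/1.602e-19 = -1.143 eV

-1.143


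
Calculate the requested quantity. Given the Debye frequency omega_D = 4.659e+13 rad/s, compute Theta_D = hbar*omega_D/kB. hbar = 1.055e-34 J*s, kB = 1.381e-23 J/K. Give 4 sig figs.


Step 1: hbar*omega_D = 1.055e-34 * 4.659e+13 = 4.915e-21 J
Step 2: Theta_D = 4.915e-21 / 1.381e-23
Step 3: Theta_D = 355.9 K

355.9


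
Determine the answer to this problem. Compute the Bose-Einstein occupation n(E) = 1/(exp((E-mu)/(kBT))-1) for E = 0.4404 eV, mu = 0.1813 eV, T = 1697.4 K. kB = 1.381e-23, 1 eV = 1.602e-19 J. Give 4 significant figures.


Step 1: (E - mu) = 0.2591 eV
Step 2: x = (E-mu)*eV/(kB*T) = 0.2591*1.602e-19/(1.381e-23*1697.4) = 1.771
Step 3: exp(x) = 5.875
Step 4: n = 1/(exp(x)-1) = 0.2051

0.2051


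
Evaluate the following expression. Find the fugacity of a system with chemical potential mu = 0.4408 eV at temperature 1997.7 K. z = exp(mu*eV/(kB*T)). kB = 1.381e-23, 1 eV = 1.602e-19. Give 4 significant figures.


Step 1: Convert mu to Joules: 0.4408*1.602e-19 = 7.062e-20 J
Step 2: kB*T = 1.381e-23*1997.7 = 2.759e-20 J
Step 3: mu/(kB*T) = 2.56
Step 4: z = exp(2.56) = 12.93

12.93


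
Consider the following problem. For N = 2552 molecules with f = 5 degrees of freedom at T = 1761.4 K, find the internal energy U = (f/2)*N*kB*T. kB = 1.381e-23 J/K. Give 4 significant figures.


Step 1: f/2 = 5/2 = 2.5
Step 2: N*kB*T = 2552*1.381e-23*1761.4 = 6.208e-17
Step 3: U = 2.5 * 6.208e-17 = 1.552e-16 J

1.552e-16


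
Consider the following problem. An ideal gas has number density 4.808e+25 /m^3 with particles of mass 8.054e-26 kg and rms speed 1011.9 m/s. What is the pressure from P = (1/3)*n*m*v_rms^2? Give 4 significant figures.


Step 1: v_rms^2 = 1011.9^2 = 1.024e+06
Step 2: n*m = 4.808e+25*8.054e-26 = 3.872
Step 3: P = (1/3)*3.872*1.024e+06 = 1.322e+06 Pa

1.322e+06


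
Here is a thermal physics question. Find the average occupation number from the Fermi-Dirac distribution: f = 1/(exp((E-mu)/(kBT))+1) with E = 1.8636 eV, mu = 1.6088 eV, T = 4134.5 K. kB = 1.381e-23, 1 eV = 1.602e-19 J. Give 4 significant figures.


Step 1: (E - mu) = 1.8636 - 1.6088 = 0.2548 eV
Step 2: Convert: (E-mu)*eV = 4.082e-20 J
Step 3: x = (E-mu)*eV/(kB*T) = 0.7149
Step 4: f = 1/(exp(0.7149)+1) = 0.3285

0.3285


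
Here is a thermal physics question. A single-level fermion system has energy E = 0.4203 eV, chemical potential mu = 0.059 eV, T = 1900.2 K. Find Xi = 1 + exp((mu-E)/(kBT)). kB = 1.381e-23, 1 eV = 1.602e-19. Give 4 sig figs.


Step 1: (mu - E) = 0.059 - 0.4203 = -0.3613 eV
Step 2: x = (mu-E)*eV/(kB*T) = -0.3613*1.602e-19/(1.381e-23*1900.2) = -2.206
Step 3: exp(x) = 0.1102
Step 4: Xi = 1 + 0.1102 = 1.11

1.11


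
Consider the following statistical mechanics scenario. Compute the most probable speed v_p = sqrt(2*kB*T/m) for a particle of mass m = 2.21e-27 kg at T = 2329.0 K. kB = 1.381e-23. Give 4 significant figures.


Step 1: Numerator = 2*kB*T = 2*1.381e-23*2329.0 = 6.433e-20
Step 2: Ratio = 6.433e-20 / 2.21e-27 = 2.911e+07
Step 3: v_p = sqrt(2.911e+07) = 5395 m/s

5395


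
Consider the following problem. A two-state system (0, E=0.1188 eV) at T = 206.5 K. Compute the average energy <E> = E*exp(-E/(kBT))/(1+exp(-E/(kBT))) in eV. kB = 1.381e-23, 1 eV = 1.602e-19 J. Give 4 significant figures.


Step 1: beta*E = 0.1188*1.602e-19/(1.381e-23*206.5) = 6.674
Step 2: exp(-beta*E) = 0.001264
Step 3: <E> = 0.1188*0.001264/(1+0.001264) = 0.0001499 eV

0.0001499


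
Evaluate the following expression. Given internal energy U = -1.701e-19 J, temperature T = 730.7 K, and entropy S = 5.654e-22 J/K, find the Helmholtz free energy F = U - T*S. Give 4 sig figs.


Step 1: T*S = 730.7 * 5.654e-22 = 4.131e-19 J
Step 2: F = U - T*S = -1.701e-19 - 4.131e-19
Step 3: F = -5.832e-19 J

-5.832e-19


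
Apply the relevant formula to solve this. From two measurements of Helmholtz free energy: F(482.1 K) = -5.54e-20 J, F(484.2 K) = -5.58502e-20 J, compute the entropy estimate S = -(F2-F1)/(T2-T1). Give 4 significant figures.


Step 1: dF = F2 - F1 = -5.58502e-20 - (-5.54e-20) = -4.502e-22 J
Step 2: dT = T2 - T1 = 484.2 - 482.1 = 2.1 K
Step 3: S = -dF/dT = -(-4.502e-22)/2.1 = 2.144e-22 J/K

2.144e-22


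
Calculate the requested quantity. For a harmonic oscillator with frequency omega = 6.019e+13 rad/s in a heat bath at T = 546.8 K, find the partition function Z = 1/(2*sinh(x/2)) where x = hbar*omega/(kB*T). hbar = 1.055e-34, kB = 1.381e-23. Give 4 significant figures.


Step 1: Compute x = hbar*omega/(kB*T) = 1.055e-34*6.019e+13/(1.381e-23*546.8) = 0.8409
Step 2: x/2 = 0.4205
Step 3: sinh(x/2) = 0.433
Step 4: Z = 1/(2*0.433) = 1.155

1.155


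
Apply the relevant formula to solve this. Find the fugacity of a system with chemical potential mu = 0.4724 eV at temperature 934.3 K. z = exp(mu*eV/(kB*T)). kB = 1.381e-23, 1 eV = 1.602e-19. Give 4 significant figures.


Step 1: Convert mu to Joules: 0.4724*1.602e-19 = 7.568e-20 J
Step 2: kB*T = 1.381e-23*934.3 = 1.29e-20 J
Step 3: mu/(kB*T) = 5.865
Step 4: z = exp(5.865) = 352.6

352.6


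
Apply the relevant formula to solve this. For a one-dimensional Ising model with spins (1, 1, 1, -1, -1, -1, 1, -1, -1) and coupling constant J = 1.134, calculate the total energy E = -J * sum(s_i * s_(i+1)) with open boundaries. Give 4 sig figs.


Step 1: Nearest-neighbor products: 1, 1, -1, 1, 1, -1, -1, 1
Step 2: Sum of products = 2
Step 3: E = -1.134 * 2 = -2.268

-2.268


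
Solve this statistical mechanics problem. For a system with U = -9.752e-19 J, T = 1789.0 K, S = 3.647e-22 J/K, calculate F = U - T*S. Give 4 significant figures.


Step 1: T*S = 1789.0 * 3.647e-22 = 6.524e-19 J
Step 2: F = U - T*S = -9.752e-19 - 6.524e-19
Step 3: F = -1.628e-18 J

-1.628e-18


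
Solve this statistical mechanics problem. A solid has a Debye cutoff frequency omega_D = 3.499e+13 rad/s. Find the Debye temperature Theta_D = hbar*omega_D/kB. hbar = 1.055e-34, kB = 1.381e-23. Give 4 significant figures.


Step 1: hbar*omega_D = 1.055e-34 * 3.499e+13 = 3.691e-21 J
Step 2: Theta_D = 3.691e-21 / 1.381e-23
Step 3: Theta_D = 267.3 K

267.3


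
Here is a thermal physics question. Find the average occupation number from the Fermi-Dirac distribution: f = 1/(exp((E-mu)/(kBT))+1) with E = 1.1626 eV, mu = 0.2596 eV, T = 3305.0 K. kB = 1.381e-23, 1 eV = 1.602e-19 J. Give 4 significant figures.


Step 1: (E - mu) = 1.1626 - 0.2596 = 0.903 eV
Step 2: Convert: (E-mu)*eV = 1.447e-19 J
Step 3: x = (E-mu)*eV/(kB*T) = 3.169
Step 4: f = 1/(exp(3.169)+1) = 0.04033

0.04033


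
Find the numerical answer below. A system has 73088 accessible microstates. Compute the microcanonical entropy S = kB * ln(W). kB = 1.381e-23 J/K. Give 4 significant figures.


Step 1: ln(W) = ln(73088) = 11.2
Step 2: S = kB * ln(W) = 1.381e-23 * 11.2
Step 3: S = 1.547e-22 J/K

1.547e-22


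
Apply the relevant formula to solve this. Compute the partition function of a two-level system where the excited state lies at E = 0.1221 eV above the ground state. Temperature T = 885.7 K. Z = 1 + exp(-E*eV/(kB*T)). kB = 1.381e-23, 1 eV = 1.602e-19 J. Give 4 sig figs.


Step 1: Compute beta*E = E*eV/(kB*T) = 0.1221*1.602e-19/(1.381e-23*885.7) = 1.599
Step 2: exp(-beta*E) = exp(-1.599) = 0.2021
Step 3: Z = 1 + 0.2021 = 1.202

1.202


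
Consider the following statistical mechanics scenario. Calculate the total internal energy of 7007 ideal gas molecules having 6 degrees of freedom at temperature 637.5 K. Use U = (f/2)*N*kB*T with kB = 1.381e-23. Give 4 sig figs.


Step 1: f/2 = 6/2 = 3.0
Step 2: N*kB*T = 7007*1.381e-23*637.5 = 6.169e-17
Step 3: U = 3.0 * 6.169e-17 = 1.851e-16 J

1.851e-16


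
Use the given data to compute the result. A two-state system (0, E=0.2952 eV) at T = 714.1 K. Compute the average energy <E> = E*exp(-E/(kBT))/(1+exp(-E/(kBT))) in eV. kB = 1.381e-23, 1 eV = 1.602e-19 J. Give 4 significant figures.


Step 1: beta*E = 0.2952*1.602e-19/(1.381e-23*714.1) = 4.795
Step 2: exp(-beta*E) = 0.008268
Step 3: <E> = 0.2952*0.008268/(1+0.008268) = 0.002421 eV

0.002421


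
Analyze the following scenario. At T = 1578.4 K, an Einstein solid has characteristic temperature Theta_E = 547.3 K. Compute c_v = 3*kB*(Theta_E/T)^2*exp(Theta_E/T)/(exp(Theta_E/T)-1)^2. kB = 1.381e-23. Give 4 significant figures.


Step 1: x = Theta_E/T = 547.3/1578.4 = 0.3467
Step 2: x^2 = 0.1202
Step 3: exp(x) = 1.414
Step 4: c_v = 3*1.381e-23*0.1202*1.414/(1.414-1)^2 = 4.102e-23

4.102e-23


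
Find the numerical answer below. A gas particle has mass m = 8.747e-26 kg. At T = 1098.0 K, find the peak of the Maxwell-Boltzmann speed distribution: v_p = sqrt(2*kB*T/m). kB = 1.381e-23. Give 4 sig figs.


Step 1: Numerator = 2*kB*T = 2*1.381e-23*1098.0 = 3.033e-20
Step 2: Ratio = 3.033e-20 / 8.747e-26 = 3.467e+05
Step 3: v_p = sqrt(3.467e+05) = 588.8 m/s

588.8


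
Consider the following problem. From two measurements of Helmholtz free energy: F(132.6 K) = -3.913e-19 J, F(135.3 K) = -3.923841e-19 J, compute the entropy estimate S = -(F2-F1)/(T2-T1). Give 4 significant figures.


Step 1: dF = F2 - F1 = -3.923841e-19 - (-3.913e-19) = -1.0841e-21 J
Step 2: dT = T2 - T1 = 135.3 - 132.6 = 2.7 K
Step 3: S = -dF/dT = -(-1.0841e-21)/2.7 = 4.015e-22 J/K

4.015e-22


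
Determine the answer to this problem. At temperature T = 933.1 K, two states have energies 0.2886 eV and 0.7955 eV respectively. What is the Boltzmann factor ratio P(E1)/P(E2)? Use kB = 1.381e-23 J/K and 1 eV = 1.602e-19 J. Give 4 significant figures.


Step 1: Compute energy difference dE = E1 - E2 = 0.2886 - 0.7955 = -0.5069 eV
Step 2: Convert to Joules: dE_J = -0.5069 * 1.602e-19 = -8.121e-20 J
Step 3: Compute exponent = -dE_J / (kB * T) = -(-8.121e-20) / (1.381e-23 * 933.1) = 6.302
Step 4: P(E1)/P(E2) = exp(6.302) = 545.5

545.5


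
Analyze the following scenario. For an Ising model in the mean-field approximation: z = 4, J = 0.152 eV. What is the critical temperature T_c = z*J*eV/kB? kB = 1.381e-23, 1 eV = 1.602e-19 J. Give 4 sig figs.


Step 1: z*J = 4*0.152 = 0.608 eV
Step 2: Convert to Joules: 0.608*1.602e-19 = 9.74e-20 J
Step 3: T_c = 9.74e-20 / 1.381e-23 = 7053 K

7053


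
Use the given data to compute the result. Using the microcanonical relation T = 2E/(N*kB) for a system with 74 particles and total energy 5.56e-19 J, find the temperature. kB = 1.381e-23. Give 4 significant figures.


Step 1: Numerator = 2*E = 2*5.56e-19 = 1.112e-18 J
Step 2: Denominator = N*kB = 74*1.381e-23 = 1.022e-21
Step 3: T = 1.112e-18 / 1.022e-21 = 1088 K

1088


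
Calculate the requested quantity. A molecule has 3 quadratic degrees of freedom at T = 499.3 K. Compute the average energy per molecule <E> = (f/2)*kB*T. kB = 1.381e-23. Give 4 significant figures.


Step 1: f/2 = 3/2 = 1.5
Step 2: kB*T = 1.381e-23 * 499.3 = 6.895e-21
Step 3: <E> = 1.5 * 6.895e-21 = 1.034e-20 J

1.034e-20


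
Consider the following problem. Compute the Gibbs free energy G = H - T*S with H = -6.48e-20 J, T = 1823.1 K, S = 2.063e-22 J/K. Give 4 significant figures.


Step 1: T*S = 1823.1 * 2.063e-22 = 3.761e-19 J
Step 2: G = H - T*S = -6.48e-20 - 3.761e-19
Step 3: G = -4.409e-19 J

-4.409e-19


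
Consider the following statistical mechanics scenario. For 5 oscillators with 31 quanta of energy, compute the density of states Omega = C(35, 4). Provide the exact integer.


Step 1: Use binomial coefficient C(35, 4)
Step 2: Numerator = 35! / 31!
Step 3: Denominator = 4!
Step 4: Omega = 52360

52360


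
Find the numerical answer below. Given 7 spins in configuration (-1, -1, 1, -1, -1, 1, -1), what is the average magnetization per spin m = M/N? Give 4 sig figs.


Step 1: Count up spins (+1): 2, down spins (-1): 5
Step 2: Total magnetization M = 2 - 5 = -3
Step 3: m = M/N = -3/7 = -0.4286

-0.4286


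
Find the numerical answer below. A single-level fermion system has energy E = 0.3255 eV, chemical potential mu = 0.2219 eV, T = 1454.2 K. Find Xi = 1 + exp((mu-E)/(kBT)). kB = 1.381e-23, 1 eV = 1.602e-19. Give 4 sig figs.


Step 1: (mu - E) = 0.2219 - 0.3255 = -0.1036 eV
Step 2: x = (mu-E)*eV/(kB*T) = -0.1036*1.602e-19/(1.381e-23*1454.2) = -0.8264
Step 3: exp(x) = 0.4376
Step 4: Xi = 1 + 0.4376 = 1.438

1.438


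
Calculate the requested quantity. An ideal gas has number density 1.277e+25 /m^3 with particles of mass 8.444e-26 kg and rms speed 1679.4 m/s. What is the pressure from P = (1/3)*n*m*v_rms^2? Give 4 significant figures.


Step 1: v_rms^2 = 1679.4^2 = 2.82e+06
Step 2: n*m = 1.277e+25*8.444e-26 = 1.078
Step 3: P = (1/3)*1.078*2.82e+06 = 1.014e+06 Pa

1.014e+06


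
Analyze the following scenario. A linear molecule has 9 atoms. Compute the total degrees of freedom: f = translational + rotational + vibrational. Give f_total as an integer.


Step 1: Translational DOF = 3
Step 2: Rotational DOF (linear) = 2
Step 3: Vibrational DOF = 3*9 - 5 = 22
Step 4: Total = 3 + 2 + 22 = 27

27


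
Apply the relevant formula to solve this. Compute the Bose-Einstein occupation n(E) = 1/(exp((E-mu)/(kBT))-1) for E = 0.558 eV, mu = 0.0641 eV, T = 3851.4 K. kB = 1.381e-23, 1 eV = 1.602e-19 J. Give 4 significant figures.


Step 1: (E - mu) = 0.4939 eV
Step 2: x = (E-mu)*eV/(kB*T) = 0.4939*1.602e-19/(1.381e-23*3851.4) = 1.488
Step 3: exp(x) = 4.427
Step 4: n = 1/(exp(x)-1) = 0.2918

0.2918


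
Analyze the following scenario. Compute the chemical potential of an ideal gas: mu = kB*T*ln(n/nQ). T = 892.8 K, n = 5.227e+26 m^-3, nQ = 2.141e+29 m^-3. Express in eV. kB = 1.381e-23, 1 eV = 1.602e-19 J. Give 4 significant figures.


Step 1: n/nQ = 5.227e+26/2.141e+29 = 0.002441
Step 2: ln(n/nQ) = -6.015
Step 3: mu = kB*T*ln(n/nQ) = 1.233e-20*-6.015 = -7.416e-20 J
Step 4: Convert to eV: -7.416e-20/1.602e-19 = -0.463 eV

-0.463


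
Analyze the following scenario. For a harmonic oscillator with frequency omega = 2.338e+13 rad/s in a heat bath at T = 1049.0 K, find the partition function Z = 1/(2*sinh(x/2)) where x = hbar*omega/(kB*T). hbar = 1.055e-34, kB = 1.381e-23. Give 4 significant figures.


Step 1: Compute x = hbar*omega/(kB*T) = 1.055e-34*2.338e+13/(1.381e-23*1049.0) = 0.1703
Step 2: x/2 = 0.08513
Step 3: sinh(x/2) = 0.08524
Step 4: Z = 1/(2*0.08524) = 5.866

5.866


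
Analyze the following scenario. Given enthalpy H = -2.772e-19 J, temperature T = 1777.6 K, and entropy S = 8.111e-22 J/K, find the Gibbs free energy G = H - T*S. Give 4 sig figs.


Step 1: T*S = 1777.6 * 8.111e-22 = 1.442e-18 J
Step 2: G = H - T*S = -2.772e-19 - 1.442e-18
Step 3: G = -1.719e-18 J

-1.719e-18


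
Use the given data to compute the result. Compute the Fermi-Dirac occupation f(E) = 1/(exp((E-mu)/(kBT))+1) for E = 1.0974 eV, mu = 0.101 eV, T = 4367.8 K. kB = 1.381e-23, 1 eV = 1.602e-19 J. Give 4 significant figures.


Step 1: (E - mu) = 1.0974 - 0.101 = 0.9964 eV
Step 2: Convert: (E-mu)*eV = 1.596e-19 J
Step 3: x = (E-mu)*eV/(kB*T) = 2.646
Step 4: f = 1/(exp(2.646)+1) = 0.06622

0.06622


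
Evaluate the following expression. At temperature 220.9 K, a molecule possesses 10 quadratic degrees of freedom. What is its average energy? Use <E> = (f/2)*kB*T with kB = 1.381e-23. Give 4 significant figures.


Step 1: f/2 = 10/2 = 5
Step 2: kB*T = 1.381e-23 * 220.9 = 3.051e-21
Step 3: <E> = 5 * 3.051e-21 = 1.525e-20 J

1.525e-20
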